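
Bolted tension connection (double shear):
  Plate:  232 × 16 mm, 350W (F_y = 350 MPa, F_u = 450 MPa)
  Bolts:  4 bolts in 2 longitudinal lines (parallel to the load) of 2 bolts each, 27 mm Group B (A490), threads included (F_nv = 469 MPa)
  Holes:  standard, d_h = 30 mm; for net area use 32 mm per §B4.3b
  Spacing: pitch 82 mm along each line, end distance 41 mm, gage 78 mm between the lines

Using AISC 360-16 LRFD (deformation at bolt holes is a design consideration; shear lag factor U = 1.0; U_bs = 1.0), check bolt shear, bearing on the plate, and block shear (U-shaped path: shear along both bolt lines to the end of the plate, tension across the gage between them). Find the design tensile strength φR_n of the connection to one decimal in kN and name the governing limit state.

Bolt shear: A_b = π(27)²/4 = 572.56 mm². φR_n = 0.75 × 469 × 572.56 × 4 × 2 = 1611.2 kN.
Bearing (16 mm plate, F_u = 450 MPa): end bolts L_c = 41 − 30/2 = 26, R_n = min(1.2×26×16×450, 2.4×27×16×450) = 224.64 kN/bolt; interior L_c = 82 − 30 = 52, R_n = 449.28 kN/bolt. φR_n = 0.75 × (2×224.64 + 2×449.28) = 1010.9 kN.
Block shear: shear path 2×[41+1×82] = 2×123 mm, A_gv = 3936, A_nv = 2×(123 − 1.5×32)×16 = 2400 mm²; tension across gage: (78 − 1×32)×16 = 736 mm². R_n = min(0.6×450×2400, 0.6×350×3936) + 1.0×450×736 = min(648, 826.56) + 331.2 = 979.2 kN. φR_n = 0.75 × 979.2 = 734.4 kN.
Governing: min(1611.2, 1010.9, 734.4) = 734.4 kN → block shear.

734.4 kN (block shear governs)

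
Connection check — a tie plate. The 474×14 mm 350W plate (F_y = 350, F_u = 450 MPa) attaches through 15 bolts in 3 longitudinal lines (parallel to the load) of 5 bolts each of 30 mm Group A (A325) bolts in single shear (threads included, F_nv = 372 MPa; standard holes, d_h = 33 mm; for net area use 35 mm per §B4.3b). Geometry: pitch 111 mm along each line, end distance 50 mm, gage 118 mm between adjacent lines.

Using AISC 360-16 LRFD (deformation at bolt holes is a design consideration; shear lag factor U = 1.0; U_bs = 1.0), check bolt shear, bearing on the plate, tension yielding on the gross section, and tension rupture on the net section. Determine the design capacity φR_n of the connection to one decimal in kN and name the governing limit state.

Bolt shear: A_b = π(30)²/4 = 706.86 mm². φR_n = 0.75 × 372 × 706.86 × 15 × 1 = 2958.2 kN.
Bearing (14 mm plate, F_u = 450 MPa): end bolts L_c = 50 − 33/2 = 33.5, R_n = min(1.2×33.5×14×450, 2.4×30×14×450) = 253.26 kN/bolt; interior L_c = 111 − 33 = 78, R_n = 453.6 kN/bolt. φR_n = 0.75 × (3×253.26 + 12×453.6) = 4652.2 kN.
Tension yield (gross): A_g = 474×14 = 6636 mm². φR_n = 0.90 × 350 × 6636 = 2090.3 kN.
Tension rupture (net): A_n = (474 − 3×35)×14 = 5166 mm² (U = 1.0, A_e = A_n). φR_n = 0.75 × 450 × 5166 = 1743.5 kN.
Governing: min(2958.2, 4652.2, 2090.3, 1743.5) = 1743.5 kN → net-section rupture.

1743.5 kN (net-section rupture governs)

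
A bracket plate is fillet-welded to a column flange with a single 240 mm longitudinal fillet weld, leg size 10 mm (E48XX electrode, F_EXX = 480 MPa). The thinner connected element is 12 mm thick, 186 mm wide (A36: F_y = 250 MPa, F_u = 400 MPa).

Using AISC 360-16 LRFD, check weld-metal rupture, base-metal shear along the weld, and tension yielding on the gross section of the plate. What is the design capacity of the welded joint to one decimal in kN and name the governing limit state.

Weld metal: throat = 0.707×10 = 7.07 mm, L = 240 mm. φR_n = 0.75 × 0.6 × 480 × 7.07 × 240 = 366.5 kN.
Base metal shear (12 mm plate): yield φR_n = 1.0×0.6×250×12×240 = 432.0 kN; rupture φR_n = 0.75×0.6×400×12×240 = 518.4 kN; take 432.0 kN (yield).
Tension yield (gross): A_g = 186×12 = 2232 mm². φR_n = 0.90 × 250 × 2232 = 502.2 kN.
Governing: min(366.5, 432.0, 502.2) = 366.5 kN → weld metal.

366.5 kN (weld metal governs)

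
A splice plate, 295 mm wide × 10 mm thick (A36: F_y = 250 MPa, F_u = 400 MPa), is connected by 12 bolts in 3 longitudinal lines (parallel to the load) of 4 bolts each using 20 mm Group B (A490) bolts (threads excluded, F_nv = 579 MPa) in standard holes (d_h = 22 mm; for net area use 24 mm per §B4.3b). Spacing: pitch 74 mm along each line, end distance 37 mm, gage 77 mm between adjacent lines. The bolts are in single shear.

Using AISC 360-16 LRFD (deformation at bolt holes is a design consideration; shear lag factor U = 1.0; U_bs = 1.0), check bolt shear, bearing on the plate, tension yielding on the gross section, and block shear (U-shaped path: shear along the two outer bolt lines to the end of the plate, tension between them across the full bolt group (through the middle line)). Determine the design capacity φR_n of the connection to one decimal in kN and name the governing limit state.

Bolt shear: A_b = π(20)²/4 = 314.16 mm². φR_n = 0.75 × 579 × 314.16 × 12 × 1 = 1637.1 kN.
Bearing (10 mm plate, F_u = 400 MPa): end bolts L_c = 37 − 22/2 = 26, R_n = min(1.2×26×10×400, 2.4×20×10×400) = 124.8 kN/bolt; interior L_c = 74 − 22 = 52, R_n = 192 kN/bolt. φR_n = 0.75 × (3×124.8 + 9×192) = 1576.8 kN.
Tension yield (gross): A_g = 295×10 = 2950 mm². φR_n = 0.90 × 250 × 2950 = 663.8 kN.
Block shear: shear path 2×[37+3×74] = 2×259 mm, A_gv = 5180, A_nv = 2×(259 − 3.5×24)×10 = 3500 mm²; tension across gage: (154 − 2×24)×10 = 1060 mm². R_n = min(0.6×400×3500, 0.6×250×5180) + 1.0×400×1060 = min(840, 777) + 424 = 1201 kN. φR_n = 0.75 × 1201 = 900.8 kN.
Governing: min(1637.1, 1576.8, 663.8, 900.8) = 663.8 kN → gross-section yield.

663.8 kN (gross-section yield governs)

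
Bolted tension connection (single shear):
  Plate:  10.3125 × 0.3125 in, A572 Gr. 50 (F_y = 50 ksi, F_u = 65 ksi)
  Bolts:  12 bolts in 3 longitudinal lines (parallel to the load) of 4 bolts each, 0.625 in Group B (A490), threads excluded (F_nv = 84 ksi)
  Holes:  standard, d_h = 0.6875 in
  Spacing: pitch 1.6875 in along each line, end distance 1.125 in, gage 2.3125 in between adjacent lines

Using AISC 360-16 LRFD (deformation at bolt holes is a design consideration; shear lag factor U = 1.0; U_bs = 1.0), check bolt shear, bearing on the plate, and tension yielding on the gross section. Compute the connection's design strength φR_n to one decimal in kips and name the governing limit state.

Bolt shear: A_b = π(0.625)²/4 = 0.3068 in². φR_n = 0.75 × 84 × 0.3068 × 12 × 1 = 231.9 kips.
Bearing (0.3125 in plate, F_u = 65 ksi): end bolts L_c = 1.125 − 0.6875/2 = 0.78125, R_n = min(1.2×0.78125×0.3125×65, 2.4×0.625×0.3125×65) = 19.043 kips/bolt; interior L_c = 1.6875 − 0.6875 = 1, R_n = 24.375 kips/bolt. φR_n = 0.75 × (3×19.043 + 9×24.375) = 207.4 kips.
Tension yield (gross): A_g = 10.3125×0.3125 = 3.2227 in². φR_n = 0.90 × 50 × 3.2227 = 145.0 kips.
Governing: min(231.9, 207.4, 145.0) = 145.0 kips → gross-section yield.

145.0 kips (gross-section yield governs)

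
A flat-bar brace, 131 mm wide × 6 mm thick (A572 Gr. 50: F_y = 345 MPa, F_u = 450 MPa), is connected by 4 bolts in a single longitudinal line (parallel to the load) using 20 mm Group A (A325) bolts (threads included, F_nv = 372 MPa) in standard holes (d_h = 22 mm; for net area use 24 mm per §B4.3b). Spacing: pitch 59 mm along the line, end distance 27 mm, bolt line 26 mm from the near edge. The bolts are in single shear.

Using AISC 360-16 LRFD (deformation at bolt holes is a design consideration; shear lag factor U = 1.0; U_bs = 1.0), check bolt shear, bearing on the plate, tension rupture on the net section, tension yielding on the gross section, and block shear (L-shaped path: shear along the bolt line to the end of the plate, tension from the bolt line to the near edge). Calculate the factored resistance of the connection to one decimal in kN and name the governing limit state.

174.2 kN (block shear governs)

Bolt shear: A_b = π(20)²/4 = 314.16 mm². φR_n = 0.75 × 372 × 314.16 × 4 × 1 = 350.6 kN.
Bearing (6 mm plate, F_u = 450 MPa): end bolts L_c = 27 − 22/2 = 16, R_n = min(1.2×16×6×450, 2.4×20×6×450) = 51.84 kN/bolt; interior L_c = 59 − 22 = 37, R_n = 119.88 kN/bolt. φR_n = 0.75 × (1×51.84 + 3×119.88) = 308.6 kN.
Tension rupture (net): A_n = (131 − 1×24)×6 = 642 mm² (U = 1.0, A_e = A_n). φR_n = 0.75 × 450 × 642 = 216.7 kN.
Tension yield (gross): A_g = 131×6 = 786 mm². φR_n = 0.90 × 345 × 786 = 244.1 kN.
Block shear: shear path 1×[27+3×59] = 1×204 mm, A_gv = 1224, A_nv = 1×(204 − 3.5×24)×6 = 720 mm²; tension to near edge: (26 − 0.5×24)×6 = 84 mm². R_n = min(0.6×450×720, 0.6×345×1224) + 1.0×450×84 = min(194.4, 253.37) + 37.8 = 232.2 kN. φR_n = 0.75 × 232.2 = 174.2 kN.
Governing: min(350.6, 308.6, 216.7, 244.1, 174.2) = 174.2 kN → block shear.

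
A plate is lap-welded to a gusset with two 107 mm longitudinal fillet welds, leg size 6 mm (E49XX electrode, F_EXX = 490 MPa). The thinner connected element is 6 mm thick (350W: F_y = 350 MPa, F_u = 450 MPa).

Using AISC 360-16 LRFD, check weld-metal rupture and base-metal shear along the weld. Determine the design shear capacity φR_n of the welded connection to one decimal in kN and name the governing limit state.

Weld metal: throat = 0.707×6 = 4.242 mm, L = 2×107 = 214 mm. φR_n = 0.75 × 0.6 × 490 × 4.242 × 214 = 200.2 kN.
Base metal shear (6 mm plate): yield φR_n = 1.0×0.6×350×6×214 = 269.6 kN; rupture φR_n = 0.75×0.6×450×6×214 = 260.0 kN; take 260.0 kN (rupture).
Governing: min(200.2, 260.0) = 200.2 kN → weld metal.

200.2 kN (weld metal governs)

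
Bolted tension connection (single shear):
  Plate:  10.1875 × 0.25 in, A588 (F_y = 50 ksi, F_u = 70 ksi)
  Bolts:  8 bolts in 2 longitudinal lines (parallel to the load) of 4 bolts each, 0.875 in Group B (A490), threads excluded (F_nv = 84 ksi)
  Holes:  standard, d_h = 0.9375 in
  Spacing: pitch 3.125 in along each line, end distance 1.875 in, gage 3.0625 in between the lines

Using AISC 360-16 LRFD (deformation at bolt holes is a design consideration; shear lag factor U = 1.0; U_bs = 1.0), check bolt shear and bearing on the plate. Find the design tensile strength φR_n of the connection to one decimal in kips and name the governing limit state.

209.7 kips (bearing governs)

Bolt shear: A_b = π(0.875)²/4 = 0.60132 in². φR_n = 0.75 × 84 × 0.60132 × 8 × 1 = 303.1 kips.
Bearing (0.25 in plate, F_u = 70 ksi): end bolts L_c = 1.875 − 0.9375/2 = 1.40625, R_n = min(1.2×1.40625×0.25×70, 2.4×0.875×0.25×70) = 29.531 kips/bolt; interior L_c = 3.125 − 0.9375 = 2.1875, R_n = 36.75 kips/bolt. φR_n = 0.75 × (2×29.531 + 6×36.75) = 209.7 kips.
Governing: min(303.1, 209.7) = 209.7 kips → bearing.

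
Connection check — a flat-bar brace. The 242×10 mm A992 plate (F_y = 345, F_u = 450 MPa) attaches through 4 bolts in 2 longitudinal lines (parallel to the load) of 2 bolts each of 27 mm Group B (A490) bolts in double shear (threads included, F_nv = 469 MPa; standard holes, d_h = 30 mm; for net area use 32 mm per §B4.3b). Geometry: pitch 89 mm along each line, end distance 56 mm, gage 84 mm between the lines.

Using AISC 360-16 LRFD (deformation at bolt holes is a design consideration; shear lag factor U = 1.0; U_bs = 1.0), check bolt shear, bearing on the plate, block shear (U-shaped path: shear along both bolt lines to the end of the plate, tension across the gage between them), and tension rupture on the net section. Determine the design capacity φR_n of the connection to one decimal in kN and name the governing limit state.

Bolt shear: A_b = π(27)²/4 = 572.56 mm². φR_n = 0.75 × 469 × 572.56 × 4 × 2 = 1611.2 kN.
Bearing (10 mm plate, F_u = 450 MPa): end bolts L_c = 56 − 30/2 = 41, R_n = min(1.2×41×10×450, 2.4×27×10×450) = 221.4 kN/bolt; interior L_c = 89 − 30 = 59, R_n = 291.6 kN/bolt. φR_n = 0.75 × (2×221.4 + 2×291.6) = 769.5 kN.
Block shear: shear path 2×[56+1×89] = 2×145 mm, A_gv = 2900, A_nv = 2×(145 − 1.5×32)×10 = 1940 mm²; tension across gage: (84 − 1×32)×10 = 520 mm². R_n = min(0.6×450×1940, 0.6×345×2900) + 1.0×450×520 = min(523.8, 600.3) + 234 = 757.8 kN. φR_n = 0.75 × 757.8 = 568.4 kN.
Tension rupture (net): A_n = (242 − 2×32)×10 = 1780 mm² (U = 1.0, A_e = A_n). φR_n = 0.75 × 450 × 1780 = 600.8 kN.
Governing: min(1611.2, 769.5, 568.4, 600.8) = 568.4 kN → block shear.

568.4 kN (block shear governs)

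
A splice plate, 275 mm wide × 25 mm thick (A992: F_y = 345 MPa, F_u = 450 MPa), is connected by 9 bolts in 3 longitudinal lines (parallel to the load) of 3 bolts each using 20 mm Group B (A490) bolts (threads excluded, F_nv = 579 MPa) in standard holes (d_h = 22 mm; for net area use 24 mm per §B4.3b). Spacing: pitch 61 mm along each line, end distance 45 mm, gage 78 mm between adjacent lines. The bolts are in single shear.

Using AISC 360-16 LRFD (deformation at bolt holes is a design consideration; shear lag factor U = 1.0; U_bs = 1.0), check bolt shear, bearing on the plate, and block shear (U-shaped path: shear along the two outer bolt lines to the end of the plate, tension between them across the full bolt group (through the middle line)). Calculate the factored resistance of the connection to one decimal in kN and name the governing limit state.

Bolt shear: A_b = π(20)²/4 = 314.16 mm². φR_n = 0.75 × 579 × 314.16 × 9 × 1 = 1227.8 kN.
Bearing (25 mm plate, F_u = 450 MPa): end bolts L_c = 45 − 22/2 = 34, R_n = min(1.2×34×25×450, 2.4×20×25×450) = 459 kN/bolt; interior L_c = 61 − 22 = 39, R_n = 526.5 kN/bolt. φR_n = 0.75 × (3×459 + 6×526.5) = 3402.0 kN.
Block shear: shear path 2×[45+2×61] = 2×167 mm, A_gv = 8350, A_nv = 2×(167 − 2.5×24)×25 = 5350 mm²; tension across gage: (156 − 2×24)×25 = 2700 mm². R_n = min(0.6×450×5350, 0.6×345×8350) + 1.0×450×2700 = min(1444.5, 1728.5) + 1215 = 2659.5 kN. φR_n = 0.75 × 2659.5 = 1994.6 kN.
Governing: min(1227.8, 3402.0, 1994.6) = 1227.8 kN → bolt shear.

1227.8 kN (bolt shear governs)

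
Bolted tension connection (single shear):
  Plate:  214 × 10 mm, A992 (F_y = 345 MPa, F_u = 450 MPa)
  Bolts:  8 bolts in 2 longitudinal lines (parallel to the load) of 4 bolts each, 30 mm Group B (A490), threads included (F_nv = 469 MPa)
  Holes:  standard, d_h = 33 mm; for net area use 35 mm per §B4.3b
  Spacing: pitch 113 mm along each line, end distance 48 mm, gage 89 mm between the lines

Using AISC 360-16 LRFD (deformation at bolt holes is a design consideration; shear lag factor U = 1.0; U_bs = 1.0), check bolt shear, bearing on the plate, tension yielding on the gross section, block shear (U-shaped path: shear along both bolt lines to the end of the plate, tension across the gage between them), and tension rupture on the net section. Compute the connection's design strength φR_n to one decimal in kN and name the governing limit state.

486.0 kN (net-section rupture governs)

Bolt shear: A_b = π(30)²/4 = 706.86 mm². φR_n = 0.75 × 469 × 706.86 × 8 × 1 = 1989.1 kN.
Bearing (10 mm plate, F_u = 450 MPa): end bolts L_c = 48 − 33/2 = 31.5, R_n = min(1.2×31.5×10×450, 2.4×30×10×450) = 170.1 kN/bolt; interior L_c = 113 − 33 = 80, R_n = 324 kN/bolt. φR_n = 0.75 × (2×170.1 + 6×324) = 1713.2 kN.
Tension yield (gross): A_g = 214×10 = 2140 mm². φR_n = 0.90 × 345 × 2140 = 664.5 kN.
Block shear: shear path 2×[48+3×113] = 2×387 mm, A_gv = 7740, A_nv = 2×(387 − 3.5×35)×10 = 5290 mm²; tension across gage: (89 − 1×35)×10 = 540 mm². R_n = min(0.6×450×5290, 0.6×345×7740) + 1.0×450×540 = min(1428.3, 1602.2) + 243 = 1671.3 kN. φR_n = 0.75 × 1671.3 = 1253.5 kN.
Tension rupture (net): A_n = (214 − 2×35)×10 = 1440 mm² (U = 1.0, A_e = A_n). φR_n = 0.75 × 450 × 1440 = 486.0 kN.
Governing: min(1989.1, 1713.2, 664.5, 1253.5, 486.0) = 486.0 kN → net-section rupture.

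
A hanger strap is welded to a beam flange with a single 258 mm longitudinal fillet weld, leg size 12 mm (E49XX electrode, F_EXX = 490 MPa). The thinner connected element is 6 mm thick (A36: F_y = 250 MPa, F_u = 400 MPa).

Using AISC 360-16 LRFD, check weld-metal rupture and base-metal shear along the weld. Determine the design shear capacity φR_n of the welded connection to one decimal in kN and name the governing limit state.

232.2 kN (base-metal shear governs)

Weld metal: throat = 0.707×12 = 8.484 mm, L = 258 mm. φR_n = 0.75 × 0.6 × 490 × 8.484 × 258 = 482.6 kN.
Base metal shear (6 mm plate): yield φR_n = 1.0×0.6×250×6×258 = 232.2 kN; rupture φR_n = 0.75×0.6×400×6×258 = 278.6 kN; take 232.2 kN (yield).
Governing: min(482.6, 232.2) = 232.2 kN → base-metal shear.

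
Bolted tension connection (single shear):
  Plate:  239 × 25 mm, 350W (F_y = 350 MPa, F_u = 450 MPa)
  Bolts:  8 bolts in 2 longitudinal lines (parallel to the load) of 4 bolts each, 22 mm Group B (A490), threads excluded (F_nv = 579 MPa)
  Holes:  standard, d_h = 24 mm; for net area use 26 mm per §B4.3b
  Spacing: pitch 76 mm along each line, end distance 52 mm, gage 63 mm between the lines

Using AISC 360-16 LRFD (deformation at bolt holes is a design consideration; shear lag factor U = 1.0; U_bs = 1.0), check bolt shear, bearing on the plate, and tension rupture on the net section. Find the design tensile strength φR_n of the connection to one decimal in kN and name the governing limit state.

1320.6 kN (bolt shear governs)

Bolt shear: A_b = π(22)²/4 = 380.13 mm². φR_n = 0.75 × 579 × 380.13 × 8 × 1 = 1320.6 kN.
Bearing (25 mm plate, F_u = 450 MPa): end bolts L_c = 52 − 24/2 = 40, R_n = min(1.2×40×25×450, 2.4×22×25×450) = 540 kN/bolt; interior L_c = 76 − 24 = 52, R_n = 594 kN/bolt. φR_n = 0.75 × (2×540 + 6×594) = 3483.0 kN.
Tension rupture (net): A_n = (239 − 2×26)×25 = 4675 mm² (U = 1.0, A_e = A_n). φR_n = 0.75 × 450 × 4675 = 1577.8 kN.
Governing: min(1320.6, 3483.0, 1577.8) = 1320.6 kN → bolt shear.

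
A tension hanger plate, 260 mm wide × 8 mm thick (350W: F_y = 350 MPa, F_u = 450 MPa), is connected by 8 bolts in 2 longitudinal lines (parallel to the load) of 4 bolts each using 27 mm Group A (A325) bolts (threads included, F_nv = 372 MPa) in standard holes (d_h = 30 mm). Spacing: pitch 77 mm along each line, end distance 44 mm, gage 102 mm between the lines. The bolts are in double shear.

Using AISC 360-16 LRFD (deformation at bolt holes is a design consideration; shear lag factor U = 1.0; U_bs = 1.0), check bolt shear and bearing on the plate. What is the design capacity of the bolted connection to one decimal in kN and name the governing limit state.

1101.6 kN (bearing governs)

Bolt shear: A_b = π(27)²/4 = 572.56 mm². φR_n = 0.75 × 372 × 572.56 × 8 × 2 = 2555.9 kN.
Bearing (8 mm plate, F_u = 450 MPa): end bolts L_c = 44 − 30/2 = 29, R_n = min(1.2×29×8×450, 2.4×27×8×450) = 125.28 kN/bolt; interior L_c = 77 − 30 = 47, R_n = 203.04 kN/bolt. φR_n = 0.75 × (2×125.28 + 6×203.04) = 1101.6 kN.
Governing: min(2555.9, 1101.6) = 1101.6 kN → bearing.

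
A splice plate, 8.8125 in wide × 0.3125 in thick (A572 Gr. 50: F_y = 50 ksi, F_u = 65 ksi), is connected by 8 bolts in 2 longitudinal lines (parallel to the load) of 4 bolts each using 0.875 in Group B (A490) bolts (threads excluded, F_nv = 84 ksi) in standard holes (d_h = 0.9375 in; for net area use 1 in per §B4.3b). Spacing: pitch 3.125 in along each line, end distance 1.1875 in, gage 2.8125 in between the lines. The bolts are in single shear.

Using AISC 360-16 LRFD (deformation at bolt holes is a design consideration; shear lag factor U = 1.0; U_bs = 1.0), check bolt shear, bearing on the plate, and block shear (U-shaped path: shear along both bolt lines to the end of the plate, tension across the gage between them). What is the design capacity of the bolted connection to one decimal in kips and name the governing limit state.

Bolt shear: A_b = π(0.875)²/4 = 0.60132 in². φR_n = 0.75 × 84 × 0.60132 × 8 × 1 = 303.1 kips.
Bearing (0.3125 in plate, F_u = 65 ksi): end bolts L_c = 1.1875 − 0.9375/2 = 0.71875, R_n = min(1.2×0.71875×0.3125×65, 2.4×0.875×0.3125×65) = 17.52 kips/bolt; interior L_c = 3.125 − 0.9375 = 2.1875, R_n = 42.656 kips/bolt. φR_n = 0.75 × (2×17.52 + 6×42.656) = 218.2 kips.
Block shear: shear path 2×[1.1875+3×3.125] = 2×10.5625 in, A_gv = 6.6016, A_nv = 2×(10.5625 − 3.5×1)×0.3125 = 4.4141 in²; tension across gage: (2.8125 − 1×1)×0.3125 = 0.56641 in². R_n = min(0.6×65×4.4141, 0.6×50×6.6016) + 1.0×65×0.56641 = min(172.15, 198.05) + 36.817 = 208.97 kips. φR_n = 0.75 × 208.97 = 156.7 kips.
Governing: min(303.1, 218.2, 156.7) = 156.7 kips → block shear.

156.7 kips (block shear governs)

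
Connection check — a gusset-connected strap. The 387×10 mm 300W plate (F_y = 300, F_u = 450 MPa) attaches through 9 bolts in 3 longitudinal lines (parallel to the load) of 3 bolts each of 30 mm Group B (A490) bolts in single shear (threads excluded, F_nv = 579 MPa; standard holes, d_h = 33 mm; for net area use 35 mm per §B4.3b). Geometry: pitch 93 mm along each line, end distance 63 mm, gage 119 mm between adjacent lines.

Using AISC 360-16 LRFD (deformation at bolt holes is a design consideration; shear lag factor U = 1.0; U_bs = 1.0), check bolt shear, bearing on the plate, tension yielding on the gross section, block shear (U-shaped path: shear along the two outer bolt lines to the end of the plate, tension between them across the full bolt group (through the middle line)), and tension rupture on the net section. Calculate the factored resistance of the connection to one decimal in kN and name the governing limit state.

951.8 kN (net-section rupture governs)

Bolt shear: A_b = π(30)²/4 = 706.86 mm². φR_n = 0.75 × 579 × 706.86 × 9 × 1 = 2762.6 kN.
Bearing (10 mm plate, F_u = 450 MPa): end bolts L_c = 63 − 33/2 = 46.5, R_n = min(1.2×46.5×10×450, 2.4×30×10×450) = 251.1 kN/bolt; interior L_c = 93 − 33 = 60, R_n = 324 kN/bolt. φR_n = 0.75 × (3×251.1 + 6×324) = 2023.0 kN.
Tension yield (gross): A_g = 387×10 = 3870 mm². φR_n = 0.90 × 300 × 3870 = 1044.9 kN.
Block shear: shear path 2×[63+2×93] = 2×249 mm, A_gv = 4980, A_nv = 2×(249 − 2.5×35)×10 = 3230 mm²; tension across gage: (238 − 2×35)×10 = 1680 mm². R_n = min(0.6×450×3230, 0.6×300×4980) + 1.0×450×1680 = min(872.1, 896.4) + 756 = 1628.1 kN. φR_n = 0.75 × 1628.1 = 1221.1 kN.
Tension rupture (net): A_n = (387 − 3×35)×10 = 2820 mm² (U = 1.0, A_e = A_n). φR_n = 0.75 × 450 × 2820 = 951.8 kN.
Governing: min(2762.6, 2023.0, 1044.9, 1221.1, 951.8) = 951.8 kN → net-section rupture.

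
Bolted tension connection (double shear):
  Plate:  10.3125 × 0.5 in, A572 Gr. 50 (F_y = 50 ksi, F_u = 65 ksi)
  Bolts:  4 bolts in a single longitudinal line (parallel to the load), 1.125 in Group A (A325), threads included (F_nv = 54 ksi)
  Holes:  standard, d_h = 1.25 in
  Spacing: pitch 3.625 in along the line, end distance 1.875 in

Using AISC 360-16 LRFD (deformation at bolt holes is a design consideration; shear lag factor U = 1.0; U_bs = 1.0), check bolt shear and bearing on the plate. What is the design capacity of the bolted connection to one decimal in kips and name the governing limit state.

234.0 kips (bearing governs)

Bolt shear: A_b = π(1.125)²/4 = 0.99402 in². φR_n = 0.75 × 54 × 0.99402 × 4 × 2 = 322.1 kips.
Bearing (0.5 in plate, F_u = 65 ksi): end bolts L_c = 1.875 − 1.25/2 = 1.25, R_n = min(1.2×1.25×0.5×65, 2.4×1.125×0.5×65) = 48.75 kips/bolt; interior L_c = 3.625 − 1.25 = 2.375, R_n = 87.75 kips/bolt. φR_n = 0.75 × (1×48.75 + 3×87.75) = 234.0 kips.
Governing: min(322.1, 234.0) = 234.0 kips → bearing.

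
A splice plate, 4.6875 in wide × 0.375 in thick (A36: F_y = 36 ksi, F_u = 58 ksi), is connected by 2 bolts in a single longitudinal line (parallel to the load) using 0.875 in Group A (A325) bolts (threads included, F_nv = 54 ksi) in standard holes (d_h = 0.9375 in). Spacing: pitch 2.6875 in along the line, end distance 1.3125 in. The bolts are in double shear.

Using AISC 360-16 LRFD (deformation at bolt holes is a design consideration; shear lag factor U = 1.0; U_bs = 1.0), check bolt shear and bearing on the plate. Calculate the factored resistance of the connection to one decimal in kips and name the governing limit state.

50.8 kips (bearing governs)

Bolt shear: A_b = π(0.875)²/4 = 0.60132 in². φR_n = 0.75 × 54 × 0.60132 × 2 × 2 = 97.4 kips.
Bearing (0.375 in plate, F_u = 58 ksi): end bolts L_c = 1.3125 − 0.9375/2 = 0.84375, R_n = min(1.2×0.84375×0.375×58, 2.4×0.875×0.375×58) = 22.022 kips/bolt; interior L_c = 2.6875 − 0.9375 = 1.75, R_n = 45.675 kips/bolt. φR_n = 0.75 × (1×22.022 + 1×45.675) = 50.8 kips.
Governing: min(97.4, 50.8) = 50.8 kips → bearing.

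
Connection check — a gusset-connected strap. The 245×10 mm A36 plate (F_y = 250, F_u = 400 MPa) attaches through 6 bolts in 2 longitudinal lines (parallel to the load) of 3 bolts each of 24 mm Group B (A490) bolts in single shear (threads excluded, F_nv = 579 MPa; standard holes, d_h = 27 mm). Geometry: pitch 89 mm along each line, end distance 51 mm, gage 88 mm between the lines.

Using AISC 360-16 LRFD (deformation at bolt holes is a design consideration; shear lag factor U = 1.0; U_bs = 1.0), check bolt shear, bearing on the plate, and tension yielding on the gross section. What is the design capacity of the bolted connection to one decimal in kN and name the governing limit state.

551.3 kN (gross-section yield governs)

Bolt shear: A_b = π(24)²/4 = 452.39 mm². φR_n = 0.75 × 579 × 452.39 × 6 × 1 = 1178.7 kN.
Bearing (10 mm plate, F_u = 400 MPa): end bolts L_c = 51 − 27/2 = 37.5, R_n = min(1.2×37.5×10×400, 2.4×24×10×400) = 180 kN/bolt; interior L_c = 89 − 27 = 62, R_n = 230.4 kN/bolt. φR_n = 0.75 × (2×180 + 4×230.4) = 961.2 kN.
Tension yield (gross): A_g = 245×10 = 2450 mm². φR_n = 0.90 × 250 × 2450 = 551.3 kN.
Governing: min(1178.7, 961.2, 551.3) = 551.3 kN → gross-section yield.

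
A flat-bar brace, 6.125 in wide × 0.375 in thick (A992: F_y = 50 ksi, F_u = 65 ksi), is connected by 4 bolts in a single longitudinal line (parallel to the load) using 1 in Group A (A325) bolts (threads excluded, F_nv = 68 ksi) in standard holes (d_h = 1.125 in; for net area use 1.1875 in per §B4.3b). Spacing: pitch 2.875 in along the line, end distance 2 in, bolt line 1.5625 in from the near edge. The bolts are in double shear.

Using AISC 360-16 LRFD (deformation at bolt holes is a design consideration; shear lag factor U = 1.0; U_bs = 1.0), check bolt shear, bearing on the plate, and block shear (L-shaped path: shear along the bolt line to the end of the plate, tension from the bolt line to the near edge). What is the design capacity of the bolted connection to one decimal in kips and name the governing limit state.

88.7 kips (block shear governs)

Bolt shear: A_b = π(1)²/4 = 0.7854 in². φR_n = 0.75 × 68 × 0.7854 × 4 × 2 = 320.4 kips.
Bearing (0.375 in plate, F_u = 65 ksi): end bolts L_c = 2 − 1.125/2 = 1.4375, R_n = min(1.2×1.4375×0.375×65, 2.4×1×0.375×65) = 42.047 kips/bolt; interior L_c = 2.875 − 1.125 = 1.75, R_n = 51.188 kips/bolt. φR_n = 0.75 × (1×42.047 + 3×51.188) = 146.7 kips.
Block shear: shear path 1×[2+3×2.875] = 1×10.625 in, A_gv = 3.9844, A_nv = 1×(10.625 − 3.5×1.1875)×0.375 = 2.4258 in²; tension to near edge: (1.5625 − 0.5×1.1875)×0.375 = 0.36328 in². R_n = min(0.6×65×2.4258, 0.6×50×3.9844) + 1.0×65×0.36328 = min(94.606, 119.53) + 23.613 = 118.22 kips. φR_n = 0.75 × 118.22 = 88.7 kips.
Governing: min(320.4, 146.7, 88.7) = 88.7 kips → block shear.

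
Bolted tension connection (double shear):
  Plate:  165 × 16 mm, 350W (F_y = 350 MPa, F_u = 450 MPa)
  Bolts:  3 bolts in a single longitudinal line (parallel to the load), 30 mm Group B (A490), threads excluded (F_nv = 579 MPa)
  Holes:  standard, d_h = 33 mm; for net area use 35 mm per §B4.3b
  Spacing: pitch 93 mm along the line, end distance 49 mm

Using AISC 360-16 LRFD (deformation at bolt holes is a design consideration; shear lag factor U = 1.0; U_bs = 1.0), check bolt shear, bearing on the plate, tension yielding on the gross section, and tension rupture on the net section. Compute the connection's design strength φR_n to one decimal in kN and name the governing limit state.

Bolt shear: A_b = π(30)²/4 = 706.86 mm². φR_n = 0.75 × 579 × 706.86 × 3 × 2 = 1841.7 kN.
Bearing (16 mm plate, F_u = 450 MPa): end bolts L_c = 49 − 33/2 = 32.5, R_n = min(1.2×32.5×16×450, 2.4×30×16×450) = 280.8 kN/bolt; interior L_c = 93 − 33 = 60, R_n = 518.4 kN/bolt. φR_n = 0.75 × (1×280.8 + 2×518.4) = 988.2 kN.
Tension yield (gross): A_g = 165×16 = 2640 mm². φR_n = 0.90 × 350 × 2640 = 831.6 kN.
Tension rupture (net): A_n = (165 − 1×35)×16 = 2080 mm² (U = 1.0, A_e = A_n). φR_n = 0.75 × 450 × 2080 = 702.0 kN.
Governing: min(1841.7, 988.2, 831.6, 702.0) = 702.0 kN → net-section rupture.

702.0 kN (net-section rupture governs)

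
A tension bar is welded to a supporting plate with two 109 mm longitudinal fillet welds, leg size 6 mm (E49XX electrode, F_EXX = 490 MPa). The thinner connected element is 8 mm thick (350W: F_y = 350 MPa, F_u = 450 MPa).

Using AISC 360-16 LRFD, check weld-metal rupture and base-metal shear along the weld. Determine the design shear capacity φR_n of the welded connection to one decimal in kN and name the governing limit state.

203.9 kN (weld metal governs)

Weld metal: throat = 0.707×6 = 4.242 mm, L = 2×109 = 218 mm. φR_n = 0.75 × 0.6 × 490 × 4.242 × 218 = 203.9 kN.
Base metal shear (8 mm plate): yield φR_n = 1.0×0.6×350×8×218 = 366.2 kN; rupture φR_n = 0.75×0.6×450×8×218 = 353.2 kN; take 353.2 kN (rupture).
Governing: min(203.9, 353.2) = 203.9 kN → weld metal.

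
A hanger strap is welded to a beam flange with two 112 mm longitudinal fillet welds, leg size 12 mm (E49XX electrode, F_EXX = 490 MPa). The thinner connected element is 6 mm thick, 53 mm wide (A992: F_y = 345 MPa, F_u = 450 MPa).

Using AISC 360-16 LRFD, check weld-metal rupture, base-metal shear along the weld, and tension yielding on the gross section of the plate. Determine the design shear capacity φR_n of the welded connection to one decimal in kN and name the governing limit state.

Weld metal: throat = 0.707×12 = 8.484 mm, L = 2×112 = 224 mm. φR_n = 0.75 × 0.6 × 490 × 8.484 × 224 = 419.0 kN.
Base metal shear (6 mm plate): yield φR_n = 1.0×0.6×345×6×224 = 278.2 kN; rupture φR_n = 0.75×0.6×450×6×224 = 272.2 kN; take 272.2 kN (rupture).
Tension yield (gross): A_g = 53×6 = 318 mm². φR_n = 0.90 × 345 × 318 = 98.7 kN.
Governing: min(419.0, 272.2, 98.7) = 98.7 kN → gross-section yield.

98.7 kN (gross-section yield governs)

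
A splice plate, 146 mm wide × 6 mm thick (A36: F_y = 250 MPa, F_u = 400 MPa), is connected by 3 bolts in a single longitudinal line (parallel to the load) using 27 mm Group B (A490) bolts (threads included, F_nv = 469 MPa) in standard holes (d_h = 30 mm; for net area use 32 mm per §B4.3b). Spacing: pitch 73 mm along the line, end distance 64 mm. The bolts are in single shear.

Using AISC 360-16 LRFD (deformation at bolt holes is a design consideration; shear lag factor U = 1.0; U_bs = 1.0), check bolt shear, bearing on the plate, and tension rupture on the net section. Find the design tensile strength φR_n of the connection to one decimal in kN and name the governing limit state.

205.2 kN (net-section rupture governs)

Bolt shear: A_b = π(27)²/4 = 572.56 mm². φR_n = 0.75 × 469 × 572.56 × 3 × 1 = 604.2 kN.
Bearing (6 mm plate, F_u = 400 MPa): end bolts L_c = 64 − 30/2 = 49, R_n = min(1.2×49×6×400, 2.4×27×6×400) = 141.12 kN/bolt; interior L_c = 73 − 30 = 43, R_n = 123.84 kN/bolt. φR_n = 0.75 × (1×141.12 + 2×123.84) = 291.6 kN.
Tension rupture (net): A_n = (146 − 1×32)×6 = 684 mm² (U = 1.0, A_e = A_n). φR_n = 0.75 × 400 × 684 = 205.2 kN.
Governing: min(604.2, 291.6, 205.2) = 205.2 kN → net-section rupture.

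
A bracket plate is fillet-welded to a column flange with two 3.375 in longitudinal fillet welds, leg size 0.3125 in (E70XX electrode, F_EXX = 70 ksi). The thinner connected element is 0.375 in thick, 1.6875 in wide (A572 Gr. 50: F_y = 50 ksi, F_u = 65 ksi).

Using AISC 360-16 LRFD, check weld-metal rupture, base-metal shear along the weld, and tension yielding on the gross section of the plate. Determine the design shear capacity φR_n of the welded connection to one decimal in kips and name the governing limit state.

28.5 kips (gross-section yield governs)

Weld metal: throat = 0.707×0.3125 = 0.22094 in, L = 2×3.375 = 6.75 in. φR_n = 0.75 × 0.6 × 70 × 0.22094 × 6.75 = 47.0 kips.
Base metal shear (0.375 in plate): yield φR_n = 1.0×0.6×50×0.375×6.75 = 75.9 kips; rupture φR_n = 0.75×0.6×65×0.375×6.75 = 74.0 kips; take 74.0 kips (rupture).
Tension yield (gross): A_g = 1.6875×0.375 = 0.63281 in². φR_n = 0.90 × 50 × 0.63281 = 28.5 kips.
Governing: min(47.0, 74.0, 28.5) = 28.5 kips → gross-section yield.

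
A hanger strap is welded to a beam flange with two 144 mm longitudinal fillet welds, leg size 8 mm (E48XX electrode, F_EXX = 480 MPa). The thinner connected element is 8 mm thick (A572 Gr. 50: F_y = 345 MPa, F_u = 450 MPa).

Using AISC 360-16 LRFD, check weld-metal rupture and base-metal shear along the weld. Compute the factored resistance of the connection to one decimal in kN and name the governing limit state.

Weld metal: throat = 0.707×8 = 5.656 mm, L = 2×144 = 288 mm. φR_n = 0.75 × 0.6 × 480 × 5.656 × 288 = 351.8 kN.
Base metal shear (8 mm plate): yield φR_n = 1.0×0.6×345×8×288 = 476.9 kN; rupture φR_n = 0.75×0.6×450×8×288 = 466.6 kN; take 466.6 kN (rupture).
Governing: min(351.8, 466.6) = 351.8 kN → weld metal.

351.8 kN (weld metal governs)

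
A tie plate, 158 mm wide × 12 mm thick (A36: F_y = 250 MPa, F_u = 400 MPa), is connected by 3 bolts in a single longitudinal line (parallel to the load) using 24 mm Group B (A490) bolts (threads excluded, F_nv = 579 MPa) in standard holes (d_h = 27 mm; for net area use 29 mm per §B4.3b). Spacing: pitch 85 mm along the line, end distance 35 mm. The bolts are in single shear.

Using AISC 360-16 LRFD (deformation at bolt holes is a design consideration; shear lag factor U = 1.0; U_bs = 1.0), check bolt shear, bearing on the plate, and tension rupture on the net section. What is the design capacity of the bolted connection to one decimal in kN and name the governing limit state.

464.4 kN (net-section rupture governs)

Bolt shear: A_b = π(24)²/4 = 452.39 mm². φR_n = 0.75 × 579 × 452.39 × 3 × 1 = 589.4 kN.
Bearing (12 mm plate, F_u = 400 MPa): end bolts L_c = 35 − 27/2 = 21.5, R_n = min(1.2×21.5×12×400, 2.4×24×12×400) = 123.84 kN/bolt; interior L_c = 85 − 27 = 58, R_n = 276.48 kN/bolt. φR_n = 0.75 × (1×123.84 + 2×276.48) = 507.6 kN.
Tension rupture (net): A_n = (158 − 1×29)×12 = 1548 mm² (U = 1.0, A_e = A_n). φR_n = 0.75 × 400 × 1548 = 464.4 kN.
Governing: min(589.4, 507.6, 464.4) = 464.4 kN → net-section rupture.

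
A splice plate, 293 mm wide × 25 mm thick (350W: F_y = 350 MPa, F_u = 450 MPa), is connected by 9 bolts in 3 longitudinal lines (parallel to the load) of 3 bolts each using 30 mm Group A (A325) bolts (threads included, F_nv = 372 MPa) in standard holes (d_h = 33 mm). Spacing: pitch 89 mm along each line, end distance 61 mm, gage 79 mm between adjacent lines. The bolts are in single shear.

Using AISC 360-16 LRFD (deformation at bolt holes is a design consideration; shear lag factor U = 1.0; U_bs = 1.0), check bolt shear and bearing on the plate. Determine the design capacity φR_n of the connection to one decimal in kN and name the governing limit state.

Bolt shear: A_b = π(30)²/4 = 706.86 mm². φR_n = 0.75 × 372 × 706.86 × 9 × 1 = 1774.9 kN.
Bearing (25 mm plate, F_u = 450 MPa): end bolts L_c = 61 − 33/2 = 44.5, R_n = min(1.2×44.5×25×450, 2.4×30×25×450) = 600.75 kN/bolt; interior L_c = 89 − 33 = 56, R_n = 756 kN/bolt. φR_n = 0.75 × (3×600.75 + 6×756) = 4753.7 kN.
Governing: min(1774.9, 4753.7) = 1774.9 kN → bolt shear.

1774.9 kN (bolt shear governs)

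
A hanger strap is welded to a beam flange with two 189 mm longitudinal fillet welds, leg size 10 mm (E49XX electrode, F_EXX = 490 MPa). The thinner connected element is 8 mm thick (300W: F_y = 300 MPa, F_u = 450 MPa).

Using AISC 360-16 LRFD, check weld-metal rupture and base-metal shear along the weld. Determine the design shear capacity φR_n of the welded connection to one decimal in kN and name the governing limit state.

544.3 kN (base-metal shear governs)

Weld metal: throat = 0.707×10 = 7.07 mm, L = 2×189 = 378 mm. φR_n = 0.75 × 0.6 × 490 × 7.07 × 378 = 589.3 kN.
Base metal shear (8 mm plate): yield φR_n = 1.0×0.6×300×8×378 = 544.3 kN; rupture φR_n = 0.75×0.6×450×8×378 = 612.4 kN; take 544.3 kN (yield).
Governing: min(589.3, 544.3) = 544.3 kN → base-metal shear.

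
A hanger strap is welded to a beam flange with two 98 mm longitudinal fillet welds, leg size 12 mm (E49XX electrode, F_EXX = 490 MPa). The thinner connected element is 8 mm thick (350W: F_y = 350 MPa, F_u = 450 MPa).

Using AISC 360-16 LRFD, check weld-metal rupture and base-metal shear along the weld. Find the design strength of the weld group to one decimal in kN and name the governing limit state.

Weld metal: throat = 0.707×12 = 8.484 mm, L = 2×98 = 196 mm. φR_n = 0.75 × 0.6 × 490 × 8.484 × 196 = 366.7 kN.
Base metal shear (8 mm plate): yield φR_n = 1.0×0.6×350×8×196 = 329.3 kN; rupture φR_n = 0.75×0.6×450×8×196 = 317.5 kN; take 317.5 kN (rupture).
Governing: min(366.7, 317.5) = 317.5 kN → base-metal shear.

317.5 kN (base-metal shear governs)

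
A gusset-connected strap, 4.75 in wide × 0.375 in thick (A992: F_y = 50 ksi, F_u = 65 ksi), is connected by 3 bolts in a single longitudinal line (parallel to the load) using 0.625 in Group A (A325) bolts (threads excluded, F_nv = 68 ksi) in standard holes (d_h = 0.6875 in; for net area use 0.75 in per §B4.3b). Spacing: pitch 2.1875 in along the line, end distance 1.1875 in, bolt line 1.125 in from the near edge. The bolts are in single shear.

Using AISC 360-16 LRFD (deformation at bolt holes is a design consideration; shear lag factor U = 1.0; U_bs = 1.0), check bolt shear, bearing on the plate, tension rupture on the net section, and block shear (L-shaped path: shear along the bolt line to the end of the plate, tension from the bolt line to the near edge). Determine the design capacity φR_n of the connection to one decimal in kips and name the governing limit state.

Bolt shear: A_b = π(0.625)²/4 = 0.3068 in². φR_n = 0.75 × 68 × 0.3068 × 3 × 1 = 46.9 kips.
Bearing (0.375 in plate, F_u = 65 ksi): end bolts L_c = 1.1875 − 0.6875/2 = 0.84375, R_n = min(1.2×0.84375×0.375×65, 2.4×0.625×0.375×65) = 24.68 kips/bolt; interior L_c = 2.1875 − 0.6875 = 1.5, R_n = 36.563 kips/bolt. φR_n = 0.75 × (1×24.68 + 2×36.563) = 73.4 kips.
Tension rupture (net): A_n = (4.75 − 1×0.75)×0.375 = 1.5 in² (U = 1.0, A_e = A_n). φR_n = 0.75 × 65 × 1.5 = 73.1 kips.
Block shear: shear path 1×[1.1875+2×2.1875] = 1×5.5625 in, A_gv = 2.0859, A_nv = 1×(5.5625 − 2.5×0.75)×0.375 = 1.3828 in²; tension to near edge: (1.125 − 0.5×0.75)×0.375 = 0.28125 in². R_n = min(0.6×65×1.3828, 0.6×50×2.0859) + 1.0×65×0.28125 = min(53.929, 62.577) + 18.281 = 72.21 kips. φR_n = 0.75 × 72.21 = 54.2 kips.
Governing: min(46.9, 73.4, 73.1, 54.2) = 46.9 kips → bolt shear.

46.9 kips (bolt shear governs)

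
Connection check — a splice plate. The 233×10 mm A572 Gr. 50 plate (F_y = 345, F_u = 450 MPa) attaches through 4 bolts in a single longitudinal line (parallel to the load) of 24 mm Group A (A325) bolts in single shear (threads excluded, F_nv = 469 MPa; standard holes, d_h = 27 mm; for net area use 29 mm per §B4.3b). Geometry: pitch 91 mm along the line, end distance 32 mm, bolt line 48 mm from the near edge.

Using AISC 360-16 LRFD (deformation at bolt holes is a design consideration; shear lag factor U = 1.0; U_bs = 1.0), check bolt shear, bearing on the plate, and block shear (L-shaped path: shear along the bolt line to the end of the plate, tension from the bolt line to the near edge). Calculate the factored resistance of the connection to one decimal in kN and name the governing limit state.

Bolt shear: A_b = π(24)²/4 = 452.39 mm². φR_n = 0.75 × 469 × 452.39 × 4 × 1 = 636.5 kN.
Bearing (10 mm plate, F_u = 450 MPa): end bolts L_c = 32 − 27/2 = 18.5, R_n = min(1.2×18.5×10×450, 2.4×24×10×450) = 99.9 kN/bolt; interior L_c = 91 − 27 = 64, R_n = 259.2 kN/bolt. φR_n = 0.75 × (1×99.9 + 3×259.2) = 658.1 kN.
Block shear: shear path 1×[32+3×91] = 1×305 mm, A_gv = 3050, A_nv = 1×(305 − 3.5×29)×10 = 2035 mm²; tension to near edge: (48 − 0.5×29)×10 = 335 mm². R_n = min(0.6×450×2035, 0.6×345×3050) + 1.0×450×335 = min(549.45, 631.35) + 150.75 = 700.2 kN. φR_n = 0.75 × 700.2 = 525.2 kN.
Governing: min(636.5, 658.1, 525.2) = 525.2 kN → block shear.

525.2 kN (block shear governs)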